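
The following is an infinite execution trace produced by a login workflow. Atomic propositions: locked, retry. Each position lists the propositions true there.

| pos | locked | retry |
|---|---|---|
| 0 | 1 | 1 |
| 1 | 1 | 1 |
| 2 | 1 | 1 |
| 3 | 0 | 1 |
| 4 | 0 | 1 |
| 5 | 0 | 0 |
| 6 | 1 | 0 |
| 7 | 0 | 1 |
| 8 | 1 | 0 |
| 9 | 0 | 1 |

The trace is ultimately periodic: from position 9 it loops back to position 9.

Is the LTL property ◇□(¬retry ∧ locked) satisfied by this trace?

□(¬retry ∧ locked) is false at every position 0..9, so it never becomes true and ◇□(¬retry ∧ locked) fails.

No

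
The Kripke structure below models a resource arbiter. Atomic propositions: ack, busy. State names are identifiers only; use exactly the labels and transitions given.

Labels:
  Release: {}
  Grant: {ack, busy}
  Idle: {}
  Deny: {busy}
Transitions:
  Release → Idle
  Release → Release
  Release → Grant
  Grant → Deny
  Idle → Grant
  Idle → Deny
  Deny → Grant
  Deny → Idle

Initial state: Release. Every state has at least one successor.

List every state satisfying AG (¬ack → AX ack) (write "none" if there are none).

none

States satisfying ¬ack → AX ack: {Grant}.
States satisfying AG (¬ack → AX ack): ∅.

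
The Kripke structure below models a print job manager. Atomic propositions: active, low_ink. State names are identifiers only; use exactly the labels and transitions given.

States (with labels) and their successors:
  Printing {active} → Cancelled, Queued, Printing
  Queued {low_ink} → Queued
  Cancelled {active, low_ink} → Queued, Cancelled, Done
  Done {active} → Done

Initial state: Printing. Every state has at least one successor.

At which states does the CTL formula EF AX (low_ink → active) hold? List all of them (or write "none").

States satisfying AX (low_ink → active): {Done}.
States satisfying EF AX (low_ink → active): {Printing, Cancelled, Done}.

{Printing, Cancelled, Done}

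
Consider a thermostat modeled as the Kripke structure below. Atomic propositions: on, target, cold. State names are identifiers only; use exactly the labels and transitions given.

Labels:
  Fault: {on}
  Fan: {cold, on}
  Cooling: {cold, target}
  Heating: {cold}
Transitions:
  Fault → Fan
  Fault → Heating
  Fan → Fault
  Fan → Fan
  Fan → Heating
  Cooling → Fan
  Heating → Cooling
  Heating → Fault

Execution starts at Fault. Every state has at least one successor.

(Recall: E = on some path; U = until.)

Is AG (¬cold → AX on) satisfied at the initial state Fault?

Violated

States satisfying ¬cold → AX on: {Fan, Cooling, Heating}.
States satisfying AG (¬cold → AX on): ∅.
Fault is reachable from Fault and violates ¬cold → AX on, so AG fails at Fault.
Fault ∉ Sat(AG (¬cold → AX on)).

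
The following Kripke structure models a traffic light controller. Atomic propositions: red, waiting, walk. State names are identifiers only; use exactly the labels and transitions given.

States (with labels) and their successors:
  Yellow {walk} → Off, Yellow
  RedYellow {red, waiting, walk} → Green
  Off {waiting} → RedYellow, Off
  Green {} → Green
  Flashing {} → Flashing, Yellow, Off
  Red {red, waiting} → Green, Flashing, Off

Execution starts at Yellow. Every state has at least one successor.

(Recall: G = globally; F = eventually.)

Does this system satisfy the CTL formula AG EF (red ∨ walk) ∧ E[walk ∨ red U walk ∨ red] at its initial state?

No

States satisfying EF (red ∨ walk): {Yellow, RedYellow, Off, Flashing, Red}.
States satisfying AG EF (red ∨ walk): ∅.
States satisfying walk ∨ red: {Yellow, RedYellow, Red}.
States satisfying E[walk ∨ red U walk ∨ red]: {Yellow, RedYellow, Red}.
States satisfying AG EF (red ∨ walk) ∧ E[walk ∨ red U walk ∨ red]: ∅.
Yellow ∉ Sat(AG EF (red ∨ walk) ∧ E[walk ∨ red U walk ∨ red]).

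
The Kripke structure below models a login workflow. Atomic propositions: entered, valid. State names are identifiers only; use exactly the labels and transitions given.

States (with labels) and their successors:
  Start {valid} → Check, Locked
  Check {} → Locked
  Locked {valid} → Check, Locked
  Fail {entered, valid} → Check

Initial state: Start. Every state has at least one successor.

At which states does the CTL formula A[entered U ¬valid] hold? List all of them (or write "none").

States satisfying entered: {Fail}.
States satisfying ¬valid: {Check}.
States satisfying A[entered U ¬valid]: {Check, Fail}.

{Check, Fail}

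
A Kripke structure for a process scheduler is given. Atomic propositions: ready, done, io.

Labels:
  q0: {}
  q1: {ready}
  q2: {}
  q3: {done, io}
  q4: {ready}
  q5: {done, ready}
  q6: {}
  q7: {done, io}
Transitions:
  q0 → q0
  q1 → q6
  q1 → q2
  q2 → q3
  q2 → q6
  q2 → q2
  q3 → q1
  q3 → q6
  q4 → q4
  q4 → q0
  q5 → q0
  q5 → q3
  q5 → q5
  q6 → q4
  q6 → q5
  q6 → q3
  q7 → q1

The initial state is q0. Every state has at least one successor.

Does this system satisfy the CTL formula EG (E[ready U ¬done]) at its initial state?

States satisfying E[ready U ¬done]: {q0, q1, q2, q4, q5, q6}.
States satisfying EG (E[ready U ¬done]): {q0, q1, q2, q4, q5, q6}.
q0 ∈ Sat(EG (E[ready U ¬done])).

Satisfied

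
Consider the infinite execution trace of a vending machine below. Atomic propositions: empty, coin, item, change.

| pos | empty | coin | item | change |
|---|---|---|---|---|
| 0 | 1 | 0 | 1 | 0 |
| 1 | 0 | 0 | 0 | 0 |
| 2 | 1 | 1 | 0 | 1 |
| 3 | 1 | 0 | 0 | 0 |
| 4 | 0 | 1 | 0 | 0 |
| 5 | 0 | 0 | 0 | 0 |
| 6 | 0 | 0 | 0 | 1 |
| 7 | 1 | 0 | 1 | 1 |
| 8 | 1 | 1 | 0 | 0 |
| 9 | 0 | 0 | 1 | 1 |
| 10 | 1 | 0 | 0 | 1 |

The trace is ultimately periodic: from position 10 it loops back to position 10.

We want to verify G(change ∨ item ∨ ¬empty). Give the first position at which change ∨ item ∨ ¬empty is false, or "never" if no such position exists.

Check change ∨ item ∨ ¬empty at each position in order: 0 ✓, 1 ✓, 2 ✓.
At position 3 the labels are {empty}, so change ∨ item ∨ ¬empty is false there. This is the first violation.

3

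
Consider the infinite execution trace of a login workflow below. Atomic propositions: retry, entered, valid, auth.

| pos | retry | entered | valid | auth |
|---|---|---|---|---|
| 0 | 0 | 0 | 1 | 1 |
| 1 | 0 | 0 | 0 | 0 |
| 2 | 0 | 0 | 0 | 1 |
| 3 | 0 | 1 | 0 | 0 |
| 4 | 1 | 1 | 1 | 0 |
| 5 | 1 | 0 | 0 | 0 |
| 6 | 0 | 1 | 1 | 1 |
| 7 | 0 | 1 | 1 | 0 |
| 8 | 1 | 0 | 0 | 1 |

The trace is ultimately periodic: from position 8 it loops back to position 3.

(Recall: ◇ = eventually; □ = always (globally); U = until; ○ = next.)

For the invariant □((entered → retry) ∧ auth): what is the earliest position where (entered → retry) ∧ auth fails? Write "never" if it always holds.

Check (entered → retry) ∧ auth at each position in order: 0 ✓.
At position 1 the labels are {}, so (entered → retry) ∧ auth is false there. This is the first violation.

1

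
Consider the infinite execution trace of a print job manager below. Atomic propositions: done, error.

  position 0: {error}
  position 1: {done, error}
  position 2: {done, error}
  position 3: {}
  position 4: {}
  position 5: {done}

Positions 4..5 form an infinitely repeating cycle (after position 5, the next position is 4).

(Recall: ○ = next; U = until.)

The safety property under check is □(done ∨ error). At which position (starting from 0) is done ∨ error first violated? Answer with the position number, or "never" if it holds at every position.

3

Check done ∨ error at each position in order: 0 ✓, 1 ✓, 2 ✓.
At position 3 the labels are {}, so done ∨ error is false there. This is the first violation.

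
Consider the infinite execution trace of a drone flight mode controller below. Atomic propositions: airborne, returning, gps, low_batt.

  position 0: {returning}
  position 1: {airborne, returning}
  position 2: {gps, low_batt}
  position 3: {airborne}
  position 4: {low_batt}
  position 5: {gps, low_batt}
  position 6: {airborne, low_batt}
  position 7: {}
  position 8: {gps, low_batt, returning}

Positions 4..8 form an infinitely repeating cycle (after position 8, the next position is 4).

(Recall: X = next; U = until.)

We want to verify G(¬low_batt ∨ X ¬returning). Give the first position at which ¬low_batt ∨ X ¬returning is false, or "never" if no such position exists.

never

¬low_batt ∨ X ¬returning holds at every position 0..8, and those are all the positions the trace ever visits, so the invariant G(¬low_batt ∨ X ¬returning) is never violated.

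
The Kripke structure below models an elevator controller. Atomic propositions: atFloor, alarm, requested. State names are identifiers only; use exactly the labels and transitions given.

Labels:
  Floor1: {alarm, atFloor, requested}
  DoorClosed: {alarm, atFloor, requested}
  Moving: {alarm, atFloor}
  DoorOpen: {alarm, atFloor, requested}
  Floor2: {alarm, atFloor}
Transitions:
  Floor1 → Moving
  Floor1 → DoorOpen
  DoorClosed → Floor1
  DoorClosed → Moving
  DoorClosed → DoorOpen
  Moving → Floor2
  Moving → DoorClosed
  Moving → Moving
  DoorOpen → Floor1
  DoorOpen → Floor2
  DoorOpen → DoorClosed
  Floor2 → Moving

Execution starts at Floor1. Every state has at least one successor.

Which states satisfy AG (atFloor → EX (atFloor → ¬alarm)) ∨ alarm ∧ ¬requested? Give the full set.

States satisfying atFloor → EX (atFloor → ¬alarm): ∅.
States satisfying AG (atFloor → EX (atFloor → ¬alarm)): ∅.
States satisfying ¬requested: {Moving, Floor2}.
States satisfying alarm ∧ ¬requested: {Moving, Floor2}.
States satisfying AG (atFloor → EX (atFloor → ¬alarm)) ∨ alarm ∧ ¬requested: {Moving, Floor2}.

{Moving, Floor2}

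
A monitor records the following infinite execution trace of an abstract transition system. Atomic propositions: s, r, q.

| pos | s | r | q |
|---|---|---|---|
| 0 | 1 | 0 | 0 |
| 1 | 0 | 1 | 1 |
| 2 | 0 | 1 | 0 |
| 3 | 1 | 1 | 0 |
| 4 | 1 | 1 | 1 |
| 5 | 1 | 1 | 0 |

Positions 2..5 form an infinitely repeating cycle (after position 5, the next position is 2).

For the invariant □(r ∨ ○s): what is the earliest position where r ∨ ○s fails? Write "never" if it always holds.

At position 0 the labels are {s} and the next position 1 has {q, r}, so r ∨ ○s is false there. This is the first violation.

0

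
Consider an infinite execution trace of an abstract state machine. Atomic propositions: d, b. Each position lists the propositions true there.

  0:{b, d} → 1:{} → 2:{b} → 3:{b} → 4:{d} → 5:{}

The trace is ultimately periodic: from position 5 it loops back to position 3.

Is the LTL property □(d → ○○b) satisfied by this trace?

d → ○○b holds at every position 0..5, and those are all positions ever visited, so □(d → ○○b) holds.
Positions where d holds: 0, 4.
Check ○○b at each: 0→ok, 4→ok.

Holds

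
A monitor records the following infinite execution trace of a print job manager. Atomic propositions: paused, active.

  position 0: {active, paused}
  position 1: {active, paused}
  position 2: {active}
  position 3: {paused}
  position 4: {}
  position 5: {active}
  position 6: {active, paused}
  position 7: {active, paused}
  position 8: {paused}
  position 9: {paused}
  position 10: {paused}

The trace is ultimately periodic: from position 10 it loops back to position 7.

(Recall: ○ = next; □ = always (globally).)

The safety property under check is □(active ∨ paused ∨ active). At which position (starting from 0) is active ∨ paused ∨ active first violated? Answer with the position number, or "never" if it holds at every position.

Check active ∨ paused ∨ active at each position in order: 0 ✓, 1 ✓, 2 ✓, 3 ✓.
At position 4 the labels are {}, so active ∨ paused ∨ active is false there. This is the first violation.

4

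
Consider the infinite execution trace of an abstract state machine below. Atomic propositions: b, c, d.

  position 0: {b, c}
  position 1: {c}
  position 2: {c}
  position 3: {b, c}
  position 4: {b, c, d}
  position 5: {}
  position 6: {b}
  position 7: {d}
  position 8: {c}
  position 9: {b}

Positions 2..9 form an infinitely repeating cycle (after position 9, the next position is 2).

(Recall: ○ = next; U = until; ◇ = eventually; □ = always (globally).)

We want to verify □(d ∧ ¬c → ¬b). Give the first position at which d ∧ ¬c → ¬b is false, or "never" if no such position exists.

d ∧ ¬c → ¬b holds at every position 0..9, and those are all the positions the trace ever visits, so the invariant □(d ∧ ¬c → ¬b) is never violated.

never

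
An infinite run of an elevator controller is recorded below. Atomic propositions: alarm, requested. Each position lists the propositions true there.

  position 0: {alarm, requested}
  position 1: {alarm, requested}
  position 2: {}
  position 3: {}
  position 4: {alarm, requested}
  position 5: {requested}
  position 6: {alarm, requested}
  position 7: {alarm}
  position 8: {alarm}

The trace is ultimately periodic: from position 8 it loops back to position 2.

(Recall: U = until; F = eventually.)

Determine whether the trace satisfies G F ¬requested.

Satisfied

F ¬requested holds at every position 0..8, and those are all positions ever visited, so G F ¬requested holds.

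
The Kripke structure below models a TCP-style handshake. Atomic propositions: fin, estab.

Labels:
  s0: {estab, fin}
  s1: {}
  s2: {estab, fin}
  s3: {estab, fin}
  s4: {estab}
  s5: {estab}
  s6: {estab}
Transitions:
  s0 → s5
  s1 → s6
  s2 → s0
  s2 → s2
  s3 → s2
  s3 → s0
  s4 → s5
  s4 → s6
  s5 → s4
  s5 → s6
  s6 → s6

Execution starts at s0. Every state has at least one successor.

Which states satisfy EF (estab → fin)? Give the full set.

States satisfying estab → fin: {s0, s1, s2, s3}.
States satisfying EF (estab → fin): {s0, s1, s2, s3}.

{s0, s1, s2, s3}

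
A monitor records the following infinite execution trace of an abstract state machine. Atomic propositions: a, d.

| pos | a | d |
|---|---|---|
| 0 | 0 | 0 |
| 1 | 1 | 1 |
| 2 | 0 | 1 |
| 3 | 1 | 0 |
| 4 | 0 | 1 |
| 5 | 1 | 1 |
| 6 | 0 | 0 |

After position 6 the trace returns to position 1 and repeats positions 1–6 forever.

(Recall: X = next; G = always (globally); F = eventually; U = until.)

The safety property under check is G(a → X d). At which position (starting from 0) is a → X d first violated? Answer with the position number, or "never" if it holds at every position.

Check a → X d at each position in order: 0 ✓, 1 ✓, 2 ✓, 3 ✓, 4 ✓.
At position 5 the labels are {a, d} and the next position 6 has {}, so a → X d is false there. This is the first violation.

5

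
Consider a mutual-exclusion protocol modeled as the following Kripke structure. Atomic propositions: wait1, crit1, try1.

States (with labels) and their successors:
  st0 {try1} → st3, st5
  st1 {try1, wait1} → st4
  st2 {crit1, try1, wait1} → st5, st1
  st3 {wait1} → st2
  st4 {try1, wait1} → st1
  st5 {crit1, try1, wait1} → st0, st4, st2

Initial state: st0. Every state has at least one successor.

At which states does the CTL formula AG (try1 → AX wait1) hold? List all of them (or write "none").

States satisfying try1 → AX wait1: {st0, st1, st2, st3, st4}.
States satisfying AG (try1 → AX wait1): {st1, st4}.

{st1, st4}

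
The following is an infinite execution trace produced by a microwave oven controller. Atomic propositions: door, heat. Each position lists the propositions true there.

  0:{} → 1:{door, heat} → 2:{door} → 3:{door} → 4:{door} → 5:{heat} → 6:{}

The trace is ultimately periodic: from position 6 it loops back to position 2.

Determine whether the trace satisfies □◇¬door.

◇¬door holds at every position 0..6, and those are all positions ever visited, so □◇¬door holds.

Yes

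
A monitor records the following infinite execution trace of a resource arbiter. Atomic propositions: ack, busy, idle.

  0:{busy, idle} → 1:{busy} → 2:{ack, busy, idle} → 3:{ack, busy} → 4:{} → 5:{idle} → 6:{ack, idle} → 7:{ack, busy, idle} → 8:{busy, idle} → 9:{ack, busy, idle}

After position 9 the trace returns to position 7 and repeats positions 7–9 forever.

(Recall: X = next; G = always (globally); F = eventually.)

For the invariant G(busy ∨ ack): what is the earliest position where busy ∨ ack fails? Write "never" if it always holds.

4

Check busy ∨ ack at each position in order: 0 ✓, 1 ✓, 2 ✓, 3 ✓.
At position 4 the labels are {}, so busy ∨ ack is false there. This is the first violation.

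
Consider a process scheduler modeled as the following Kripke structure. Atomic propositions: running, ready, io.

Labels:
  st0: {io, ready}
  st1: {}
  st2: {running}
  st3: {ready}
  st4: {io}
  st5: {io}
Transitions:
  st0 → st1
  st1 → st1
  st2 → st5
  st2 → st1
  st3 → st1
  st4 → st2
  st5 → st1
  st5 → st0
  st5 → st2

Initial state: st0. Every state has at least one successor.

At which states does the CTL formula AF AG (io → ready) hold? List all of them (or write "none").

{st0, st1, st3}

States satisfying AG (io → ready): {st0, st1, st3}.
States satisfying AF AG (io → ready): {st0, st1, st3}.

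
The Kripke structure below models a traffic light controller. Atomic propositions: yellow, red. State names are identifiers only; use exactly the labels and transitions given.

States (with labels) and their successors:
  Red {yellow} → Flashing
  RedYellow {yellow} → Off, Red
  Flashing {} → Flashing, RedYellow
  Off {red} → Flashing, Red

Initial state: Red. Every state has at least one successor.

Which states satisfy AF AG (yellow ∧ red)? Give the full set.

none

States satisfying AG (yellow ∧ red): ∅.
States satisfying AF AG (yellow ∧ red): ∅.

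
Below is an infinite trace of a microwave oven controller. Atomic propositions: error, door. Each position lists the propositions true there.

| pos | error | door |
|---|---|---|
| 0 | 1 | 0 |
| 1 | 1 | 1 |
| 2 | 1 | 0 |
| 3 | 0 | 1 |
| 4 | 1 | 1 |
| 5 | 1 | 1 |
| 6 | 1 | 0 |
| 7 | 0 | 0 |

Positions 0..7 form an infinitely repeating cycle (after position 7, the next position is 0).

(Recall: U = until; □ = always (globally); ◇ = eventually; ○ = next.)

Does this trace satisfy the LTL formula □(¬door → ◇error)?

¬door → ◇error holds at every position 0..7, and those are all positions ever visited, so □(¬door → ◇error) holds.
Positions where ¬door holds: 0, 2, 6, 7.
Check ◇error at each: 0→ok, 2→ok, 6→ok, 7→ok.

Yes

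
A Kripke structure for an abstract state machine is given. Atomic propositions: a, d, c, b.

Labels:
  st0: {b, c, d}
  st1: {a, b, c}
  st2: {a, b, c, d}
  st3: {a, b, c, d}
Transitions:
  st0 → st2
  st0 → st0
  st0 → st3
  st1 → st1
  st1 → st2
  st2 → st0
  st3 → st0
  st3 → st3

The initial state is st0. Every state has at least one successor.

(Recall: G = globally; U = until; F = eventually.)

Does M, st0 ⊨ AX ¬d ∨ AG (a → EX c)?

Yes

States satisfying ¬d: {st1}.
States satisfying AX ¬d: ∅.
States satisfying a → EX c: {st0, st1, st2, st3}.
States satisfying AG (a → EX c): {st0, st1, st2, st3}.
States satisfying AX ¬d ∨ AG (a → EX c): {st0, st1, st2, st3}.
st0 ∈ Sat(AX ¬d ∨ AG (a → EX c)).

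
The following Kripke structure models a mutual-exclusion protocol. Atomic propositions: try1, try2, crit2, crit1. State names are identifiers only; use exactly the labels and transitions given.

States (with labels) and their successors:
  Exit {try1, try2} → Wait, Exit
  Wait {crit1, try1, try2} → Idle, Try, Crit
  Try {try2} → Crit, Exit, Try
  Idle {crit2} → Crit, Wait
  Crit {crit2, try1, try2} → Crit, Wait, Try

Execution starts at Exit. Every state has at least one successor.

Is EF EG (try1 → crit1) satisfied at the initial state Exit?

Yes

States satisfying EG (try1 → crit1): {Wait, Try, Idle}.
States satisfying EF EG (try1 → crit1): {Exit, Wait, Try, Idle, Crit}.
Some path from Exit reaches a state where EG (try1 → crit1) holds.
Exit ∈ Sat(EF EG (try1 → crit1)).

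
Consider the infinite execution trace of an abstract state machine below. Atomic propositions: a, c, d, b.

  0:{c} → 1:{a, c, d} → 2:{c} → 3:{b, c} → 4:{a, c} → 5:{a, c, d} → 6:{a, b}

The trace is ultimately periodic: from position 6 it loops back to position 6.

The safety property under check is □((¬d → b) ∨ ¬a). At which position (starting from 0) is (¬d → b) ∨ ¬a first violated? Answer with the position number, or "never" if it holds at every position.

4

Check (¬d → b) ∨ ¬a at each position in order: 0 ✓, 1 ✓, 2 ✓, 3 ✓.
At position 4 the labels are {a, c}, so (¬d → b) ∨ ¬a is false there. This is the first violation.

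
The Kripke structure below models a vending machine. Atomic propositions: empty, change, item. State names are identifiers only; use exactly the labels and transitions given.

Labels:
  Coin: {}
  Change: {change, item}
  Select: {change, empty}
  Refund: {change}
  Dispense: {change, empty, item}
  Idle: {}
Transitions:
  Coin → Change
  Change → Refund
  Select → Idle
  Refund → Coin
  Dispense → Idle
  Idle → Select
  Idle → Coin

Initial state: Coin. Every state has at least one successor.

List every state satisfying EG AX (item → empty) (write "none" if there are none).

{Select, Dispense, Idle}

States satisfying AX (item → empty): {Change, Select, Refund, Dispense, Idle}.
States satisfying EG AX (item → empty): {Select, Dispense, Idle}.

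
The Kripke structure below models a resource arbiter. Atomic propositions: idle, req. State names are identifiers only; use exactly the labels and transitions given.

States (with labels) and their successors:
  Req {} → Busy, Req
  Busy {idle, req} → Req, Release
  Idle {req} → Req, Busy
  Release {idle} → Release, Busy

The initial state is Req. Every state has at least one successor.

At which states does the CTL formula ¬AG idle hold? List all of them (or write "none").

States satisfying idle: {Busy, Release}.
States satisfying AG idle: ∅.
States satisfying ¬AG idle: {Req, Busy, Idle, Release}.

{Req, Busy, Idle, Release}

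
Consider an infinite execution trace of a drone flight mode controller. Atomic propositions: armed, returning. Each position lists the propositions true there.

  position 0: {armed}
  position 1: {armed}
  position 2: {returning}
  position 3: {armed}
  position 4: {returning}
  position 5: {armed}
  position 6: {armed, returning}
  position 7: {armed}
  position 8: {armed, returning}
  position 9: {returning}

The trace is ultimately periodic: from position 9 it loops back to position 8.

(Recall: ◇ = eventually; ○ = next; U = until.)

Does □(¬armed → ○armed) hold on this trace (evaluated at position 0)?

Satisfied

¬armed → ○armed holds at every position 0..9, and those are all positions ever visited, so □(¬armed → ○armed) holds.
Positions where ¬armed holds: 2, 4, 9.
Check ○armed at each: 2→ok, 4→ok, 9→ok.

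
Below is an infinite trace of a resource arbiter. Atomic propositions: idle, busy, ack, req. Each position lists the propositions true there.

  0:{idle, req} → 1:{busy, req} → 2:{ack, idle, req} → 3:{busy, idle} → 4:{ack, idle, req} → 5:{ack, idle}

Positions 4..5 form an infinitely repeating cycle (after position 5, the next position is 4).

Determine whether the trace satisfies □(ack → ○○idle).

ack → ○○idle holds at every position 0..5, and those are all positions ever visited, so □(ack → ○○idle) holds.
Positions where ack holds: 2, 4, 5.
Check ○○idle at each: 2→ok, 4→ok, 5→ok.

Holds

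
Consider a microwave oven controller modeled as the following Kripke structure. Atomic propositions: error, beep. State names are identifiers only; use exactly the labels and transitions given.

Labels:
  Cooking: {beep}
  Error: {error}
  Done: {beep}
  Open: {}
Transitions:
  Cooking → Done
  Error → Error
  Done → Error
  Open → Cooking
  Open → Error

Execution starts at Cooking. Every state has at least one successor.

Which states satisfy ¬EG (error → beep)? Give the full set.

{Cooking, Error, Done, Open}

States satisfying error → beep: {Cooking, Done, Open}.
States satisfying EG (error → beep): ∅.
States satisfying ¬EG (error → beep): {Cooking, Error, Done, Open}.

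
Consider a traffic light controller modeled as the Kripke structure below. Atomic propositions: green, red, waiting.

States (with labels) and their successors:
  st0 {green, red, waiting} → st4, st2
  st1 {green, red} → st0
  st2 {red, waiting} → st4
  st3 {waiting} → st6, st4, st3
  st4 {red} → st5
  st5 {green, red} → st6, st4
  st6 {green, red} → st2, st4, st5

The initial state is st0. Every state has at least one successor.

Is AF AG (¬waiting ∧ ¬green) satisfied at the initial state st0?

States satisfying AG (¬waiting ∧ ¬green): ∅.
States satisfying AF AG (¬waiting ∧ ¬green): ∅.
There is a path from st0 along which AG (¬waiting ∧ ¬green) never holds.
st0 ∉ Sat(AF AG (¬waiting ∧ ¬green)).

Does not hold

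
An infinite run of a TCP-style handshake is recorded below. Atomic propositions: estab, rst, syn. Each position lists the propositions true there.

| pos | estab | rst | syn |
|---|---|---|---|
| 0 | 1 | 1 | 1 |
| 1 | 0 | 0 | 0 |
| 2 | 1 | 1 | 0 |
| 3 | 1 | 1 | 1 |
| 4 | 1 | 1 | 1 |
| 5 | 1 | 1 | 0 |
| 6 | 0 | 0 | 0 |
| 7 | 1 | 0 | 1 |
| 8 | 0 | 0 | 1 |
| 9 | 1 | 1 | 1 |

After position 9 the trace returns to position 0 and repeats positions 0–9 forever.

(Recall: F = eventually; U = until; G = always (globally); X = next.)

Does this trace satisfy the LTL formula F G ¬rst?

G ¬rst is false at every position 0..9, so it never becomes true and F G ¬rst fails.

Violated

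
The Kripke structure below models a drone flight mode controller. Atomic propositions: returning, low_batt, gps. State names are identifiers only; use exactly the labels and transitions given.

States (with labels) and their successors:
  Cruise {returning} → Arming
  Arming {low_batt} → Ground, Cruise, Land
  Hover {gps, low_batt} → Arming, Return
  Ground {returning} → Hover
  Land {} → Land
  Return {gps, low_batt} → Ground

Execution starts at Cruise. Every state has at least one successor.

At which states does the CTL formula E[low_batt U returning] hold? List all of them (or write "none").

States satisfying low_batt: {Arming, Hover, Return}.
States satisfying returning: {Cruise, Ground}.
States satisfying E[low_batt U returning]: {Cruise, Arming, Hover, Ground, Return}.

{Cruise, Arming, Hover, Ground, Return}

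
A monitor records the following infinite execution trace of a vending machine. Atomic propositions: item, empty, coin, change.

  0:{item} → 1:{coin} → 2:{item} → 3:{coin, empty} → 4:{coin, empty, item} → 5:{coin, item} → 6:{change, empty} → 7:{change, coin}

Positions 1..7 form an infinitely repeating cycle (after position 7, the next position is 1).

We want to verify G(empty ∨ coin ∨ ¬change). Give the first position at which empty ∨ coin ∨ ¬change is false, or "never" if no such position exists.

never

empty ∨ coin ∨ ¬change holds at every position 0..7, and those are all the positions the trace ever visits, so the invariant G(empty ∨ coin ∨ ¬change) is never violated.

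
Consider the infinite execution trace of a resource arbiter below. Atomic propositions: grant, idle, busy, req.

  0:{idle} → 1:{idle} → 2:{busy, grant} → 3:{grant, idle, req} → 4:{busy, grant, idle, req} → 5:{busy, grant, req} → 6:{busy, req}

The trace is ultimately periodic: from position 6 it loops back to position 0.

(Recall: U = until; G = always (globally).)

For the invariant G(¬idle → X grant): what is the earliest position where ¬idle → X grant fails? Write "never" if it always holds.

5

Check ¬idle → X grant at each position in order: 0 ✓, 1 ✓, 2 ✓, 3 ✓, 4 ✓.
At position 5 the labels are {busy, grant, req} and the next position 6 has {busy, req}, so ¬idle → X grant is false there. This is the first violation.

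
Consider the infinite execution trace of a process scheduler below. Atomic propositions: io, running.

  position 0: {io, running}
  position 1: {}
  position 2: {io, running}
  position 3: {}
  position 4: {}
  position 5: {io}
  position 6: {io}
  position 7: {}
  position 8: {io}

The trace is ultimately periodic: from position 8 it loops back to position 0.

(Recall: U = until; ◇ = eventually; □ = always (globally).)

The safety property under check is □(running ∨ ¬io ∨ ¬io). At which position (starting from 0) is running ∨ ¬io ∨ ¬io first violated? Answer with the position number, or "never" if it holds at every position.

5

Check running ∨ ¬io ∨ ¬io at each position in order: 0 ✓, 1 ✓, 2 ✓, 3 ✓, 4 ✓.
At position 5 the labels are {io}, so running ∨ ¬io ∨ ¬io is false there. This is the first violation.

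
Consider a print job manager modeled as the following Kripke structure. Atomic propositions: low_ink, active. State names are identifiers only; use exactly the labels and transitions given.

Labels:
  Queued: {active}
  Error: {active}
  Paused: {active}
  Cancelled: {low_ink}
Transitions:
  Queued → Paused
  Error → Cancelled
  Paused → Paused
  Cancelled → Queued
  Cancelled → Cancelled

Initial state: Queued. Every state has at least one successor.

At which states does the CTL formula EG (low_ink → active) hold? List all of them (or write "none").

States satisfying low_ink → active: {Queued, Error, Paused}.
States satisfying EG (low_ink → active): {Queued, Paused}.

{Queued, Paused}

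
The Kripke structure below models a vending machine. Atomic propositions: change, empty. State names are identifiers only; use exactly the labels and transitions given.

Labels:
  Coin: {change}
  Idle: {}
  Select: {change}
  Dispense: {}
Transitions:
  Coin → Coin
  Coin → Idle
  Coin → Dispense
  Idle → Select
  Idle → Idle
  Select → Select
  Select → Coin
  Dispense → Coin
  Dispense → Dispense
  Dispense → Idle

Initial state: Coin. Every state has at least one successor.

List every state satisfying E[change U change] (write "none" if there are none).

States satisfying change: {Coin, Select}.
States satisfying E[change U change]: {Coin, Select}.

{Coin, Select}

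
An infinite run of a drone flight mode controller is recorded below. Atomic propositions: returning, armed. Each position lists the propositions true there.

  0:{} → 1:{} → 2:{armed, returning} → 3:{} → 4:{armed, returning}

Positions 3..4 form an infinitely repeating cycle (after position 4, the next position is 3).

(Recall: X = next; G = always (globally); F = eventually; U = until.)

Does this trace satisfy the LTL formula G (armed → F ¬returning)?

Holds

armed → F ¬returning holds at every position 0..4, and those are all positions ever visited, so G (armed → F ¬returning) holds.
Positions where armed holds: 2, 4.
Check F ¬returning at each: 2→ok, 4→ok.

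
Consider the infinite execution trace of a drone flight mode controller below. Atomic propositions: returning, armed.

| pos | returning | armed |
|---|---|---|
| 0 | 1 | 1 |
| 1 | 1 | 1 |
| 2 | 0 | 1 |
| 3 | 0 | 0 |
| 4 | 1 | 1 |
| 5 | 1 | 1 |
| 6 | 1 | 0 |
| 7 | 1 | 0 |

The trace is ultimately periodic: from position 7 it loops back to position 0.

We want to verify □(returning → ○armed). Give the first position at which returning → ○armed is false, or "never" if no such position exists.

5

Check returning → ○armed at each position in order: 0 ✓, 1 ✓, 2 ✓, 3 ✓, 4 ✓.
At position 5 the labels are {armed, returning} and the next position 6 has {returning}, so returning → ○armed is false there. This is the first violation.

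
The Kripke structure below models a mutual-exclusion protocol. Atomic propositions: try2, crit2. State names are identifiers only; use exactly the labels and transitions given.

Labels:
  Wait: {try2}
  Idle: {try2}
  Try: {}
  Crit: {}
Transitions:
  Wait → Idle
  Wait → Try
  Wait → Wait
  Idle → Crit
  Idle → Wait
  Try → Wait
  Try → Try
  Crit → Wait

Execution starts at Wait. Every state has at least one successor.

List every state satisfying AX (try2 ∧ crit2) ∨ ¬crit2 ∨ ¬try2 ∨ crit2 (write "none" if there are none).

States satisfying try2 ∧ crit2: ∅.
States satisfying AX (try2 ∧ crit2): ∅.
States satisfying ¬crit2: {Wait, Idle, Try, Crit}.
States satisfying ¬try2: {Try, Crit}.
States satisfying ¬crit2 ∨ ¬try2: {Wait, Idle, Try, Crit}.
States satisfying ¬crit2 ∨ ¬try2 ∨ crit2: {Wait, Idle, Try, Crit}.
States satisfying AX (try2 ∧ crit2) ∨ ¬crit2 ∨ ¬try2 ∨ crit2: {Wait, Idle, Try, Crit}.

{Wait, Idle, Try, Crit}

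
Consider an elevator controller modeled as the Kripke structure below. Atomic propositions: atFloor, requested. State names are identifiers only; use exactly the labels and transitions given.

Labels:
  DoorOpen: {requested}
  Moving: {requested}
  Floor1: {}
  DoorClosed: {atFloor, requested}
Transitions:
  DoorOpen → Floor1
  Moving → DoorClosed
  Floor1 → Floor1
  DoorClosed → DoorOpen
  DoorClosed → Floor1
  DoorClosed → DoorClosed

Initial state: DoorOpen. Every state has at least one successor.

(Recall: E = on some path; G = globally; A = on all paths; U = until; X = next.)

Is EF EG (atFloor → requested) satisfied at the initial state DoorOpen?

Satisfied

States satisfying EG (atFloor → requested): {DoorOpen, Moving, Floor1, DoorClosed}.
States satisfying EF EG (atFloor → requested): {DoorOpen, Moving, Floor1, DoorClosed}.
Some path from DoorOpen reaches a state where EG (atFloor → requested) holds.
DoorOpen ∈ Sat(EF EG (atFloor → requested)).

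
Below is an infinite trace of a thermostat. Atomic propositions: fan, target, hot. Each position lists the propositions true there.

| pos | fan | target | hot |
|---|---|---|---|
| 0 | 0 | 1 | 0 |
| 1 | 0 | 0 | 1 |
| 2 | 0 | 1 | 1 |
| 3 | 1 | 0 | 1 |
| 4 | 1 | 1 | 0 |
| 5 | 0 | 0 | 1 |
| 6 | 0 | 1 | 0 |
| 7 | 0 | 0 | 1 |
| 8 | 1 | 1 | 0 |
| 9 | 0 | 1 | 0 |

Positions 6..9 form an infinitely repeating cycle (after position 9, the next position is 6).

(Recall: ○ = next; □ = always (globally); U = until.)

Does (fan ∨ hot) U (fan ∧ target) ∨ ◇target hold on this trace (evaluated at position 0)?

Yes

Walking from position 0: at position 0, fan ∧ target has not yet held and fan ∨ hot fails, so (fan ∨ hot) U (fan ∧ target) is false.
target holds at position 0, which is reachable from 0, so ◇target holds.
At position 0: (fan ∨ hot) U (fan ∧ target) is false; ◇target is true; so (fan ∨ hot) U (fan ∧ target) ∨ ◇target is true.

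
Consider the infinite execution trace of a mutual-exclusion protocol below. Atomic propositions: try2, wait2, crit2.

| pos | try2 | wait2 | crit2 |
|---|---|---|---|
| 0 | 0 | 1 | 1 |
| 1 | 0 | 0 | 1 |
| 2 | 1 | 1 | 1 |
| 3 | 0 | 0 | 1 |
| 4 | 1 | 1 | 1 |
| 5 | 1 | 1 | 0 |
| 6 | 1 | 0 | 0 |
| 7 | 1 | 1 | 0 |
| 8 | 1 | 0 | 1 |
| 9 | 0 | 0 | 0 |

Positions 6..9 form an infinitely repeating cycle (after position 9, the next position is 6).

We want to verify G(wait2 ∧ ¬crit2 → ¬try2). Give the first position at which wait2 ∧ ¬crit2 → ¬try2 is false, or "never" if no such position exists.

5

Check wait2 ∧ ¬crit2 → ¬try2 at each position in order: 0 ✓, 1 ✓, 2 ✓, 3 ✓, 4 ✓.
At position 5 the labels are {try2, wait2}, so wait2 ∧ ¬crit2 → ¬try2 is false there. This is the first violation.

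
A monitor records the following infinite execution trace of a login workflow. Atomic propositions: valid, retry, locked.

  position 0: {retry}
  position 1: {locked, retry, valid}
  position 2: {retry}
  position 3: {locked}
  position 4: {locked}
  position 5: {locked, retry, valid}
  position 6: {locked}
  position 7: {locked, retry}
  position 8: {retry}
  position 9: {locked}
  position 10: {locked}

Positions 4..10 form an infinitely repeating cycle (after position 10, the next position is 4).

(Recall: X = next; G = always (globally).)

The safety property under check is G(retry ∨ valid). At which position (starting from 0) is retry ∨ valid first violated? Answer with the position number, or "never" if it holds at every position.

3

Check retry ∨ valid at each position in order: 0 ✓, 1 ✓, 2 ✓.
At position 3 the labels are {locked}, so retry ∨ valid is false there. This is the first violation.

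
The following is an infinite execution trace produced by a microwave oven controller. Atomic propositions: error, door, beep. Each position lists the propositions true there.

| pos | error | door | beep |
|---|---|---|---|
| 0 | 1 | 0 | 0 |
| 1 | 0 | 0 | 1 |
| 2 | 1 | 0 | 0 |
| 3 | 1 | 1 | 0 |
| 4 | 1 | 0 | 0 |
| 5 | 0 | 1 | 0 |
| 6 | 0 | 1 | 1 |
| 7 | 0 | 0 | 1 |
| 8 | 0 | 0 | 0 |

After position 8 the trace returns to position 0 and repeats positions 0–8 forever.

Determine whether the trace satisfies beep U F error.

Walking from position 0: F error first holds at position 0, and beep holds at every earlier position along the way, so beep U F error holds.

Holds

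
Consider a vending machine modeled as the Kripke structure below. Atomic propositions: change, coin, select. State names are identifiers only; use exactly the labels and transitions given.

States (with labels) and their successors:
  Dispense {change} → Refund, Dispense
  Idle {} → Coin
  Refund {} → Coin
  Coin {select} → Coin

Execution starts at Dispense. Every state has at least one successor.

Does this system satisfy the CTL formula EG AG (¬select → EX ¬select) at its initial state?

States satisfying AG (¬select → EX ¬select): {Coin}.
States satisfying EG AG (¬select → EX ¬select): {Coin}.
No suitable path/successor from Dispense witnesses the formula.
Dispense ∉ Sat(EG AG (¬select → EX ¬select)).

Violated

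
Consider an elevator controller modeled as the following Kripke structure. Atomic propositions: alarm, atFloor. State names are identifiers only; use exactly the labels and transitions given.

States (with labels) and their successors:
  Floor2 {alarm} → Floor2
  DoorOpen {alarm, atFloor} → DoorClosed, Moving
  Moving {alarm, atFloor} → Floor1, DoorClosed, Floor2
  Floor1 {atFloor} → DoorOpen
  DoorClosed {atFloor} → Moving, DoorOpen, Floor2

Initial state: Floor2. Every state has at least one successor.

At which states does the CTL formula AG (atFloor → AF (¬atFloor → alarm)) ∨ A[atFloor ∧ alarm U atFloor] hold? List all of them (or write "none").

{Floor2, DoorOpen, Moving, Floor1, DoorClosed}

States satisfying atFloor → AF (¬atFloor → alarm): {Floor2, DoorOpen, Moving, Floor1, DoorClosed}.
States satisfying AG (atFloor → AF (¬atFloor → alarm)): {Floor2, DoorOpen, Moving, Floor1, DoorClosed}.
States satisfying atFloor ∧ alarm: {DoorOpen, Moving}.
States satisfying atFloor: {DoorOpen, Moving, Floor1, DoorClosed}.
States satisfying A[atFloor ∧ alarm U atFloor]: {DoorOpen, Moving, Floor1, DoorClosed}.
States satisfying AG (atFloor → AF (¬atFloor → alarm)) ∨ A[atFloor ∧ alarm U atFloor]: {Floor2, DoorOpen, Moving, Floor1, DoorClosed}.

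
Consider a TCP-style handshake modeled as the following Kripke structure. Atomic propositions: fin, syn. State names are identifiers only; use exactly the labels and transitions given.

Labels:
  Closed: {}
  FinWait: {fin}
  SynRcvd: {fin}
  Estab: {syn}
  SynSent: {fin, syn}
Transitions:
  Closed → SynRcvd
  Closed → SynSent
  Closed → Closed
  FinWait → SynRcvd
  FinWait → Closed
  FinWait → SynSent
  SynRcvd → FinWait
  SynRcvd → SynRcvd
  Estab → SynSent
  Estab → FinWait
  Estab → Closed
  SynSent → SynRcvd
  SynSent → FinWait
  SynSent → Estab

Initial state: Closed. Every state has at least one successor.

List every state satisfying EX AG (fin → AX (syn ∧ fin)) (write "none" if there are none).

none

States satisfying AG (fin → AX (syn ∧ fin)): ∅.
States satisfying EX AG (fin → AX (syn ∧ fin)): ∅.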